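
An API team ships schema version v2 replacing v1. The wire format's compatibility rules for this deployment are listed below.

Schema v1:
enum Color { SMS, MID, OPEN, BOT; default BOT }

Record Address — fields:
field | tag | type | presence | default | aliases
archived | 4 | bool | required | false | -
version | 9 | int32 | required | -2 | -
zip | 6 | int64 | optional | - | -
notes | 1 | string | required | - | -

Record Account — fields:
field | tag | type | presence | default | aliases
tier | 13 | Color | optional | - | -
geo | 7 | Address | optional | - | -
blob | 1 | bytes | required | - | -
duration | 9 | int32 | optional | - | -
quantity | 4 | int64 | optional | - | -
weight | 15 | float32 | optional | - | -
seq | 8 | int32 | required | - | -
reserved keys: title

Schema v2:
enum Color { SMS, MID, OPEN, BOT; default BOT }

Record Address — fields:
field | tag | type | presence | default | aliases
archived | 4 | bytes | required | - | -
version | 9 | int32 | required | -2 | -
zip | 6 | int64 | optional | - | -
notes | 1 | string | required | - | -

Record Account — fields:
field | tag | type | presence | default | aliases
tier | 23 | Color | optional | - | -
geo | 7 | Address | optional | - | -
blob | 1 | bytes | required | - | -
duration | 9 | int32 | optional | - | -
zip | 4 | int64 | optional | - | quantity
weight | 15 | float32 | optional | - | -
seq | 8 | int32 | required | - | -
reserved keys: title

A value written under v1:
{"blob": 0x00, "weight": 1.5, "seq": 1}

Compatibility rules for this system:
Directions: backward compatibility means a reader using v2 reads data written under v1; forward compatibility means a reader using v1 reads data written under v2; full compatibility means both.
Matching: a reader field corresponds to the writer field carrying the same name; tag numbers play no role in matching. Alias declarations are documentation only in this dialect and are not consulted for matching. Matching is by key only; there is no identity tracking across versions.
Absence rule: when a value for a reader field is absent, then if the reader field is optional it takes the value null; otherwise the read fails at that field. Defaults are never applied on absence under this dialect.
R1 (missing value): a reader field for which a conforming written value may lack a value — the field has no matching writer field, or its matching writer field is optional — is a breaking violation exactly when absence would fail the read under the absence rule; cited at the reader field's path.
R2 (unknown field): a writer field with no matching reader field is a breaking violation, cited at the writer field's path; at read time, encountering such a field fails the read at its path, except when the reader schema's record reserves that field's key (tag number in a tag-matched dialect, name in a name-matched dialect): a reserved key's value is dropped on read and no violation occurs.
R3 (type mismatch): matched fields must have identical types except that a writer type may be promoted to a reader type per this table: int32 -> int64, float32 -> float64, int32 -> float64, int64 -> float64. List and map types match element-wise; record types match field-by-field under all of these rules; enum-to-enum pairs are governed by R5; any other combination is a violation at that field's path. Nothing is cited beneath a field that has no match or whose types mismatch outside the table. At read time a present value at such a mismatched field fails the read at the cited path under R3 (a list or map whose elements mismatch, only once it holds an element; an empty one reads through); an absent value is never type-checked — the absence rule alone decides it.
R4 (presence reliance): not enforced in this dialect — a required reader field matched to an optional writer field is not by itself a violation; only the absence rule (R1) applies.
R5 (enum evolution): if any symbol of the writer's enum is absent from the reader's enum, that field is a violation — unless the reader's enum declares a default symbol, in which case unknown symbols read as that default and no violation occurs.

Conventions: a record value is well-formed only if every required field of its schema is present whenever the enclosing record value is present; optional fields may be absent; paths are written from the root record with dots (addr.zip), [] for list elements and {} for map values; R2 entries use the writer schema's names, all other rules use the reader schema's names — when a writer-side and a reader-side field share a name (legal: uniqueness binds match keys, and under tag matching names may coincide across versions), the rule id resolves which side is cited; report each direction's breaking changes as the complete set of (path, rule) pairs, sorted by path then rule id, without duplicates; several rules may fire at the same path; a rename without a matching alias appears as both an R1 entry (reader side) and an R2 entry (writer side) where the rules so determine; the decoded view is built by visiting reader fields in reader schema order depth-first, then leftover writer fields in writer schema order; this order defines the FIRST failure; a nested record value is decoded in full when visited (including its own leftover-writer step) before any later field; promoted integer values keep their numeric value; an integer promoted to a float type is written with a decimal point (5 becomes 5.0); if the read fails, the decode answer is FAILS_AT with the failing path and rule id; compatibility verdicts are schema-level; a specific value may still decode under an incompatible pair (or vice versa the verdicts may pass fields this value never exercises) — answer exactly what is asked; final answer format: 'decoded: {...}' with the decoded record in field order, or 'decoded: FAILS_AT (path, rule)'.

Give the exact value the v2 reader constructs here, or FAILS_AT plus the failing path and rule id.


decoded: {"tier": null, "geo": null, "blob": 0x00, "duration": null, "zip": null, "weight": 1.5, "seq": 1}

in Account below, arrows point writer -> reader
decode walk for Account under reader schema v2:
  tier := null (absent, optional -> null)
  geo := null (absent, optional -> null)
  blob := 0x00
  duration := null (absent, optional -> null)
  zip := null (absent, optional -> null)
  weight := 1.5
  seq := 1
  => decoded: {"tier": null, "geo": null, "blob": 0x00, "duration": null, "zip": null, "weight": 1.5, "seq": 1}
diffs on Account not affecting the asked answer:
  field tier in record Account: tag 13 changed to 23 -> fires no rule on Account under this dialect and leaves the result unchanged
  field archived in record Address: type bool changed to bytes (its default is dropped) -> a verdict-level change on Account — the shown value reads the same


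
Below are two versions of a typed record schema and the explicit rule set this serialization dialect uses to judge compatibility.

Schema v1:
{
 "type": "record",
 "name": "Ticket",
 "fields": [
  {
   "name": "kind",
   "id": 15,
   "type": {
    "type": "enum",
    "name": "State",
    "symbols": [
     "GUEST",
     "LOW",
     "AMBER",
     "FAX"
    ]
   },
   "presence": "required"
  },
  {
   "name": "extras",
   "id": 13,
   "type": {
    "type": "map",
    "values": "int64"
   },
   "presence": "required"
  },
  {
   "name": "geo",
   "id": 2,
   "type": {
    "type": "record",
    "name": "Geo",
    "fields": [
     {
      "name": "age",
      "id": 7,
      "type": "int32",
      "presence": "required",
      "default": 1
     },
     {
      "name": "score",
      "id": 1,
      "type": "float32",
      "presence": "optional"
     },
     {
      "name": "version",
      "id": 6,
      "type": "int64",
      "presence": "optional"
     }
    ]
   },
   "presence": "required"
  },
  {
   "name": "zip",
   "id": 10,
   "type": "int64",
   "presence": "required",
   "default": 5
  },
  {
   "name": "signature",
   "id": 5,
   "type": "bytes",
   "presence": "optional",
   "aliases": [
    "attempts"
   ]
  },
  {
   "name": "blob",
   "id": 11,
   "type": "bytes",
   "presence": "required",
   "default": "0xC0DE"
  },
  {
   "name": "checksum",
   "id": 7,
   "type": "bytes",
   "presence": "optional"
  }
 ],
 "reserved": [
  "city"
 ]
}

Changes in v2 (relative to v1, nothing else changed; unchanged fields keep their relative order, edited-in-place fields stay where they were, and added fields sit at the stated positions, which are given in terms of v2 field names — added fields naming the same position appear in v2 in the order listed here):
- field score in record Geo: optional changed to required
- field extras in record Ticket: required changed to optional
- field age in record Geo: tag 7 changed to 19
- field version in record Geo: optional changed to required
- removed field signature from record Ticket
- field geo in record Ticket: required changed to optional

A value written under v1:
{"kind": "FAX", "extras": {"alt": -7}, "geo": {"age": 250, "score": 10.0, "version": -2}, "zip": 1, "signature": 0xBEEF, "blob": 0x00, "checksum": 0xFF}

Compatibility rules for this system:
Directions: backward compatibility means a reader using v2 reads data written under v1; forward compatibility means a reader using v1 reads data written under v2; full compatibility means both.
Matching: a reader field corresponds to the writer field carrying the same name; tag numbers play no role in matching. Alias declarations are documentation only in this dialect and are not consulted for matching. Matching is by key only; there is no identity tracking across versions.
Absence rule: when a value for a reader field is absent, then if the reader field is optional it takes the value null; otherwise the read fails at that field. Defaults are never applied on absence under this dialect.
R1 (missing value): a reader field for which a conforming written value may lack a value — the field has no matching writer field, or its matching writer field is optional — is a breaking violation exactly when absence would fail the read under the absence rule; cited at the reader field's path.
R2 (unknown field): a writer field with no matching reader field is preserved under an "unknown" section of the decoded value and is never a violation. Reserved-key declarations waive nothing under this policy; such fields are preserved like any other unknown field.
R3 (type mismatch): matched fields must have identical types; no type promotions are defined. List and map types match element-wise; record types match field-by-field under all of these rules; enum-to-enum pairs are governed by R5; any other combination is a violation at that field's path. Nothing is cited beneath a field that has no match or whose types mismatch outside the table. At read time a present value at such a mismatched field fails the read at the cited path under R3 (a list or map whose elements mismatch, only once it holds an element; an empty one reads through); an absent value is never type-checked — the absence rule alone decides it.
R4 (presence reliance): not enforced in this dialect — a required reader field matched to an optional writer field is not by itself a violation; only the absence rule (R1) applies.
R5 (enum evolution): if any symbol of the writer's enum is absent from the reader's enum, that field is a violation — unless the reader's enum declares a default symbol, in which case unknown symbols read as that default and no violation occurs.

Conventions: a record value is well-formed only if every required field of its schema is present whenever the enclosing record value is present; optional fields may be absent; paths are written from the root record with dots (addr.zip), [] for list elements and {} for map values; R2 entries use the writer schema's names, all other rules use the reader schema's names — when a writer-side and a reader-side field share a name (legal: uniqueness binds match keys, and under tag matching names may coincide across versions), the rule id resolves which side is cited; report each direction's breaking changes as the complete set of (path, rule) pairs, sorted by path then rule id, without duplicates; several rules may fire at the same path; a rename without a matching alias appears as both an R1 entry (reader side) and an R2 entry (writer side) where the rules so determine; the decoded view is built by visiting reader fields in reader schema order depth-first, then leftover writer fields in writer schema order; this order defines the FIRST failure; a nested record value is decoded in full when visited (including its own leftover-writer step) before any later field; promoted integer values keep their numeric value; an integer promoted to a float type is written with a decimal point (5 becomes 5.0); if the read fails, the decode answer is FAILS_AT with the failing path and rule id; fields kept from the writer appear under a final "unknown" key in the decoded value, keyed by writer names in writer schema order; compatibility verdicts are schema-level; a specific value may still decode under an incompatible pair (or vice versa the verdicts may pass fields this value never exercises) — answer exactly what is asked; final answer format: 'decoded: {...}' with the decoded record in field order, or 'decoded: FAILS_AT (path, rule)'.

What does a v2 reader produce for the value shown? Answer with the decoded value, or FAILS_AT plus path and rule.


decoded: {"kind": "FAX", "extras": {"alt": -7}, "geo": {"age": 250, "score": 10.0, "version": -2}, "zip": 1, "blob": 0x00, "checksum": 0xFF, "unknown": {"signature": 0xBEEF}}

the writer's type comes first in each Ticket pair
decoding the Ticket value with the v2 reader:
  kind := "FAX"
  extras := {"alt": -7}
  geo.age := 250
  geo.score := 10.0
  geo.version := -2
  zip := 1
  blob := 0x00
  checksum := 0xFF
  writer signature: kept under "unknown"
  => decoded: {"kind": "FAX", "extras": {"alt": -7}, "geo": {"age": 250, "score": 10.0, "version": -2}, "zip": 1, "blob": 0x00, "checksum": 0xFF, "unknown": {"signature": 0xBEEF}}
ruling out the remaining Ticket differences:
  field score in record Geo: optional changed to required -> a verdict-level change on Ticket — the shown value reads the same
  field extras in record Ticket: required changed to optional -> a verdict-level change on Ticket — the shown value reads the same
  field age in record Geo: tag 7 changed to 19 -> triggers nothing under the printed rules; the Ticket answer is the same either way
  field version in record Geo: optional changed to required -> a verdict-level change on Ticket — the shown value reads the same
  field geo in record Ticket: required changed to optional -> a verdict-level change on Ticket — the shown value reads the same


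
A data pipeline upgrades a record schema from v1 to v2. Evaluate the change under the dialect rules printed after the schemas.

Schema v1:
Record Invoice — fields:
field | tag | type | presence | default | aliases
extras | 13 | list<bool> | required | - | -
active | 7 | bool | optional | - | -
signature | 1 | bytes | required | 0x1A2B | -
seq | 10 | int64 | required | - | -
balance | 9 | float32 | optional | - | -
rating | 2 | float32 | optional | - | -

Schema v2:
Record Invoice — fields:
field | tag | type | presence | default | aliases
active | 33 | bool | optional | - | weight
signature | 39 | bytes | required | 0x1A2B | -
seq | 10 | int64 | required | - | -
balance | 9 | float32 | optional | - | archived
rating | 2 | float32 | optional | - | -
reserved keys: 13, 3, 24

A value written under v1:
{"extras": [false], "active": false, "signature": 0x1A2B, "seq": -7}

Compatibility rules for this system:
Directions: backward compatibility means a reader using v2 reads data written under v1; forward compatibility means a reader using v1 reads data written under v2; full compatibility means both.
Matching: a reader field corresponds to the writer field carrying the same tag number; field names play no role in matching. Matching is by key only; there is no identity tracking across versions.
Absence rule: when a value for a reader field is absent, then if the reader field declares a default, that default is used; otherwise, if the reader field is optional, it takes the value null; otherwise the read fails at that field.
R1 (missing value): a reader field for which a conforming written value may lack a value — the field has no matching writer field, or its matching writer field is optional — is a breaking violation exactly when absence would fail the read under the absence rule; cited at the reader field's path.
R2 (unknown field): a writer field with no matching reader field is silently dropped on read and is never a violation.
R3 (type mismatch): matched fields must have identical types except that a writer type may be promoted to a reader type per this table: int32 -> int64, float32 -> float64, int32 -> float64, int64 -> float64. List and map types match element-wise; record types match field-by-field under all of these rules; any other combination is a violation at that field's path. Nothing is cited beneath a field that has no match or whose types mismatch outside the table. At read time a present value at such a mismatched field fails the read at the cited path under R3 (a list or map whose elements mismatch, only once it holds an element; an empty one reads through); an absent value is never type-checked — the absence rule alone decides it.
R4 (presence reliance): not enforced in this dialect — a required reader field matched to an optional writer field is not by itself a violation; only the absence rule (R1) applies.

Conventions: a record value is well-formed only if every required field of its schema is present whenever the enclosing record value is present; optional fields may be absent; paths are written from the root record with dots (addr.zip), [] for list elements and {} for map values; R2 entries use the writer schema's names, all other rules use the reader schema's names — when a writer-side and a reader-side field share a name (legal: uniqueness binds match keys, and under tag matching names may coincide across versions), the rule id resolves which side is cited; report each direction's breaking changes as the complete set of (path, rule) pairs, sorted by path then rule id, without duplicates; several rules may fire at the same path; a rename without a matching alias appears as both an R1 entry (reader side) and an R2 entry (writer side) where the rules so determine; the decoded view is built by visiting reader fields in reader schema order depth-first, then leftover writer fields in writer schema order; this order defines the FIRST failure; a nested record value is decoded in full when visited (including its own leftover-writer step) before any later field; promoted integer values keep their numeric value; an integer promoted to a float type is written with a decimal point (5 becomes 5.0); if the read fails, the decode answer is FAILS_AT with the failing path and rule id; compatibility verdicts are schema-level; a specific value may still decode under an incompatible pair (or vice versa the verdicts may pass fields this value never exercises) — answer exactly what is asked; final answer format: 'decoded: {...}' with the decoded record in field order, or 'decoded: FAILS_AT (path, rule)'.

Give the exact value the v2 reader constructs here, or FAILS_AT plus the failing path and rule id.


decoded: {"active": null, "signature": 0x1A2B, "seq": -7, "balance": null, "rating": null}

the writer's type comes first in each Invoice pair
migrating the Invoice value to v2:
  active := null (missing; optional => null)
  signature := 0x1A2B (missing; default applied)
  seq := -7
  balance := null (missing; optional => null)
  rating := null (missing; optional => null)
  writer extras: no reader field; dropped
  writer active: no reader field; dropped
  writer signature: no reader field; dropped
  => decoded: {"active": null, "signature": 0x1A2B, "seq": -7, "balance": null, "rating": null}
the other Invoice changes do not affect what is asked:
  field signature in record Invoice: tag 1 changed to 39 -> triggers nothing under the printed rules; the Invoice answer is the same either way


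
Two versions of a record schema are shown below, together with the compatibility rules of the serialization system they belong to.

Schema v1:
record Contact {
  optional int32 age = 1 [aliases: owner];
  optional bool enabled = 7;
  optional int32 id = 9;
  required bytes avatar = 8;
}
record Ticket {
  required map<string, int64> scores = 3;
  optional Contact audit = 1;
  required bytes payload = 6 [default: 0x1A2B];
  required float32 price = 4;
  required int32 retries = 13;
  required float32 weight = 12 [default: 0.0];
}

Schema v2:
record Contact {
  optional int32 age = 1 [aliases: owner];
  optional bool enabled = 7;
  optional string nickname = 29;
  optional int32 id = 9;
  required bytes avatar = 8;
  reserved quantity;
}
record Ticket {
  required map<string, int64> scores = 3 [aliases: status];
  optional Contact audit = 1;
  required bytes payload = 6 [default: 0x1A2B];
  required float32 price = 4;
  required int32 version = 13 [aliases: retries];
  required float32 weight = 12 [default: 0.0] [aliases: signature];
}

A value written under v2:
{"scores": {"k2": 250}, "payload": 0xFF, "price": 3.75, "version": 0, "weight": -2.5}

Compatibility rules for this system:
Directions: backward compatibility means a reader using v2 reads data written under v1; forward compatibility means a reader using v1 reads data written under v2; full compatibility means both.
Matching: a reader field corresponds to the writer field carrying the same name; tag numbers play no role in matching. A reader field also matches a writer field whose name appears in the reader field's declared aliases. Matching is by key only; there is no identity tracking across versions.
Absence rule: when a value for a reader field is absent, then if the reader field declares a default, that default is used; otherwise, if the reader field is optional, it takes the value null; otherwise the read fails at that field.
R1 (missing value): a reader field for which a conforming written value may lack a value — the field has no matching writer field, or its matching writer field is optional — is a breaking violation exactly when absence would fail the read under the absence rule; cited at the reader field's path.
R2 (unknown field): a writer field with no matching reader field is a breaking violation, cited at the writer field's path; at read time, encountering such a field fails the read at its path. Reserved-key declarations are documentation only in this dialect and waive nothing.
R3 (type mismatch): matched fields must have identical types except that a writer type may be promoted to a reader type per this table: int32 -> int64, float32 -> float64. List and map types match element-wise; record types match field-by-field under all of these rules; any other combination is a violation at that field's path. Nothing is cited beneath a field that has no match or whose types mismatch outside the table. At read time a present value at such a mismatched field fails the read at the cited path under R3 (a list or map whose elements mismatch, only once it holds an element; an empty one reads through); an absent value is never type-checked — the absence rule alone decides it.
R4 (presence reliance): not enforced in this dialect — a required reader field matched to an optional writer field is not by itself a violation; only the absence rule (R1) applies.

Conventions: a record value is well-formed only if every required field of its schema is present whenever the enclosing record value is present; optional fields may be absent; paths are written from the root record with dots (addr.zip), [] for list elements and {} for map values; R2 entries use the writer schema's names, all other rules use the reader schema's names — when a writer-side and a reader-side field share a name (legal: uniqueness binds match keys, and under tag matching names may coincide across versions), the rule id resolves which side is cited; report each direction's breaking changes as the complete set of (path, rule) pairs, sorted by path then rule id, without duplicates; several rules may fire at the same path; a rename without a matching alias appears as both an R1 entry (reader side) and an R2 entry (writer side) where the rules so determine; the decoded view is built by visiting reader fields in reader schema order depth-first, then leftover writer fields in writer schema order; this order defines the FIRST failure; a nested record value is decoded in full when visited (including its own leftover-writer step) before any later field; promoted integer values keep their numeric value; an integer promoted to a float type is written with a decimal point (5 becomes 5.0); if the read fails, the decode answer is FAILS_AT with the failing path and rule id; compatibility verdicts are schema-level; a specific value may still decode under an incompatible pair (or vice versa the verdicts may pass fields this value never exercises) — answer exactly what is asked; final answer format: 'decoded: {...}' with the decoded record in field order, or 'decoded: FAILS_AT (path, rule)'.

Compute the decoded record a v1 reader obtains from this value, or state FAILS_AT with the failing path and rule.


the writer's type comes first in each Ticket pair
decode (reader v1):
  scores := {"k2": 250}
  audit := null (not supplied -> null)
  payload := 0xFF
  price := 3.75
  read fails at retries under R1 (no fill)
  => FAILS_AT (retries, R1)
diffs on Ticket not affecting the asked answer:
  added field nickname to record Contact: optional string, tag 29 (in v2 it sits immediately before id) -> affects the rule determinations only; this particular Ticket value decodes identically

decoded: FAILS_AT (retries, R1)


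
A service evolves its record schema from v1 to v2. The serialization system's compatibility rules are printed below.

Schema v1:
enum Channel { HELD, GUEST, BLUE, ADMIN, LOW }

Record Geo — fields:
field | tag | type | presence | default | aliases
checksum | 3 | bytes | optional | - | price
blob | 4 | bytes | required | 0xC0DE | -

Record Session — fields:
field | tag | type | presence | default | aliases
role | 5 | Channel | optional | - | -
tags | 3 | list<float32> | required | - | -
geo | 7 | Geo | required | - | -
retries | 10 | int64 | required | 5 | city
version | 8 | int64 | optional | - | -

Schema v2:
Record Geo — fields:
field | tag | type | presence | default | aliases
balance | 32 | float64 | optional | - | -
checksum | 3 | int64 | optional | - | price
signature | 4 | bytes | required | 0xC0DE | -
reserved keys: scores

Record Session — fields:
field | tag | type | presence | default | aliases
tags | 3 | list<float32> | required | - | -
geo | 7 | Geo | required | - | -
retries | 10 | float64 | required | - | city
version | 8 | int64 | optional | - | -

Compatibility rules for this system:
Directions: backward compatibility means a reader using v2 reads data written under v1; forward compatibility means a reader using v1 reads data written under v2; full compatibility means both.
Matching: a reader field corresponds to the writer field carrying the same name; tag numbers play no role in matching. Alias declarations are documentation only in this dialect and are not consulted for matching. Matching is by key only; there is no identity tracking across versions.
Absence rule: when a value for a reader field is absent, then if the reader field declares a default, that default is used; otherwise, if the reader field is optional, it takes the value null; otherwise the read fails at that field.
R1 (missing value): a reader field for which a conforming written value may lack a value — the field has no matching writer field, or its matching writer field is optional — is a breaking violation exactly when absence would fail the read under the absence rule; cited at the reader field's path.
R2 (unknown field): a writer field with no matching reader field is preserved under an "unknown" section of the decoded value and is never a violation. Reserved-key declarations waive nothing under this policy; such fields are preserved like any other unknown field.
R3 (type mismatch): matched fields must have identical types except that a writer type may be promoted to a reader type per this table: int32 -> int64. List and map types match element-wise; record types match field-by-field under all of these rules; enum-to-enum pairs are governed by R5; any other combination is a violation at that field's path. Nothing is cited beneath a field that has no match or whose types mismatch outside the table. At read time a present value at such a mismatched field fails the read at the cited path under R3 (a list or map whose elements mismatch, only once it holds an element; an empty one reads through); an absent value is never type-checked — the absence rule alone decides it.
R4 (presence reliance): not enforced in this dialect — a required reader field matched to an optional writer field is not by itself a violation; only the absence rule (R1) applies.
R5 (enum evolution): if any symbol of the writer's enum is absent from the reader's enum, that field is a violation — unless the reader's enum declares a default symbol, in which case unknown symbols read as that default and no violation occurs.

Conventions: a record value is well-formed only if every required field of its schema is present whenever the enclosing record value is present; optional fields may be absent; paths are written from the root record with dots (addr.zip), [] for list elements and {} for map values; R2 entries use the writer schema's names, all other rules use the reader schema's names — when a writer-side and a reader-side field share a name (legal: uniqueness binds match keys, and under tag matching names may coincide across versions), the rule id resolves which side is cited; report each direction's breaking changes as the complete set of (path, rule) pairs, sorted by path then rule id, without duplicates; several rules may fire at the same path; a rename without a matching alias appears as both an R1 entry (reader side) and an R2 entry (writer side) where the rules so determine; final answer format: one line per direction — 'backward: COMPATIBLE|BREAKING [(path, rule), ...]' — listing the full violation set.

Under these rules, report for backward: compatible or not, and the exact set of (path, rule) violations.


the writer's type comes first in each Session pair
backward pass over Session, reader schema v2, writer schema v1:
  writer required, list<float32> -> list<float32>: reader tags maps from writer tags
  writer required, Geo -> Geo: reader geo maps from writer geo
  writer required, int64 -> float64: reader retries maps from writer retries
  writer optional, int64 -> int64: reader version maps from writer version
  writer field role has no reader counterpart
  geo.balance: no writer-side match
  writer optional, bytes -> int64: reader geo.checksum maps from writer geo.checksum
  geo.signature: no writer-side match
  writer field geo.blob has no reader counterpart
  R3 fires at geo.checksum
  R3 fires at retries
  => backward verdict for Session: BREAKING, 2 violation(s)
checking off the Session differences that do not matter here:
  added field balance to record Geo: optional float64, tag 32 (in v2 it sits immediately before checksum) -> inert for the asked Session verdict: nothing fires
  removed field role from record Session -> inert for the asked Session verdict: nothing fires
  renamed field blob to signature in record Geo -> inert for the asked Session verdict: nothing fires

backward: BREAKING [(geo.checksum, R3), (retries, R3)]


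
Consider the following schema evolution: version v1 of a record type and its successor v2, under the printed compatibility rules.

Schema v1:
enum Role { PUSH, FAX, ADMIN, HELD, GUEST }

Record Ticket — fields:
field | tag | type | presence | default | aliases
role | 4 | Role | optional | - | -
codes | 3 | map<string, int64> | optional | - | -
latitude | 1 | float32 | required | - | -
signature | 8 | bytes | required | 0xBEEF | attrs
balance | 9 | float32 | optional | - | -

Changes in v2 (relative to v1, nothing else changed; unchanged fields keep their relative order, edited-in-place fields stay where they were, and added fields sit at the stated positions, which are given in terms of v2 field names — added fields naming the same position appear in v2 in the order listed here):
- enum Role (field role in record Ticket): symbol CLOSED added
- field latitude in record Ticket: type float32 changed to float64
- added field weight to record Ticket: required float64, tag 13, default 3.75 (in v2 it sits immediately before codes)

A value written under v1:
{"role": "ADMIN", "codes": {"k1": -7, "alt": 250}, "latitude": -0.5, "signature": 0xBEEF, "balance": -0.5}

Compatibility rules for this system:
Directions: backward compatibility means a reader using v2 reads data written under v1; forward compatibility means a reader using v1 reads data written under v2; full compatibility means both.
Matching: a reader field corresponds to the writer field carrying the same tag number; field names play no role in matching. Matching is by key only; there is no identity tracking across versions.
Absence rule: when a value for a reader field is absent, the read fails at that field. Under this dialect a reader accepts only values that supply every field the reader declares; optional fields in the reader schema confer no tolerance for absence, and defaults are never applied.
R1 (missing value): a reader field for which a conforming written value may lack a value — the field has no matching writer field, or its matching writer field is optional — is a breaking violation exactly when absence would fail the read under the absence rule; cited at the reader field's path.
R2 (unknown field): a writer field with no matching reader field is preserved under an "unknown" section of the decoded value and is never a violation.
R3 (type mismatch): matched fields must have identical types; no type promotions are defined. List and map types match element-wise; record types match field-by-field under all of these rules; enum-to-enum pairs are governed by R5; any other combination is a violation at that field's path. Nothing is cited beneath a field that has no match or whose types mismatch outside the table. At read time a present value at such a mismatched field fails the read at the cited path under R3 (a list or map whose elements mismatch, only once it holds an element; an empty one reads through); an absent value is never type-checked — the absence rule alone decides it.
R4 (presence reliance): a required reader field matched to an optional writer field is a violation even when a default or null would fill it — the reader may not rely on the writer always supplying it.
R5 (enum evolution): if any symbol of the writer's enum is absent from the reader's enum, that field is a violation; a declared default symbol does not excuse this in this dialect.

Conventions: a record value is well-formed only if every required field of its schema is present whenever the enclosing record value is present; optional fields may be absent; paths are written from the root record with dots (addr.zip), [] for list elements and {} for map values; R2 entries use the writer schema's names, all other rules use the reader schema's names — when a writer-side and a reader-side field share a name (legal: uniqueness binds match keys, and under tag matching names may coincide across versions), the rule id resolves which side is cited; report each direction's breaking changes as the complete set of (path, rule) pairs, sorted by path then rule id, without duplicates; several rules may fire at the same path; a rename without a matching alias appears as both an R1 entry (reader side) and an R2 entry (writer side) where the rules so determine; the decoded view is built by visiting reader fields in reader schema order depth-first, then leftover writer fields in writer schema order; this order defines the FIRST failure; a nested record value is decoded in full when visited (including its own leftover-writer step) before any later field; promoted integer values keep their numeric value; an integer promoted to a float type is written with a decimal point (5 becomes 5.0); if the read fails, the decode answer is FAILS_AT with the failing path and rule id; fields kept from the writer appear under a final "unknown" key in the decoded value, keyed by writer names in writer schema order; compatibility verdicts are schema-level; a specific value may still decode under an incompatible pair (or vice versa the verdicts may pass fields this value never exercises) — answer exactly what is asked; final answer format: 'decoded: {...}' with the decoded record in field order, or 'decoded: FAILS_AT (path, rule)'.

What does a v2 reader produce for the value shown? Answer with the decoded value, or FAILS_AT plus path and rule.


decoded: FAILS_AT (weight, R1)

the writer's type comes first in each Ticket pair
decode walk for Ticket under reader schema v2:
  role := "ADMIN"
  read fails at weight under R1 (no fill)
  => FAILS_AT (weight, R1)
the rest of the Ticket diff is inert for this question:
  enum Role (field role in record Ticket): symbol CLOSED added -> affects the rule determinations only; this particular Ticket value decodes identically
  field latitude in record Ticket: type float32 changed to float64 -> affects the rule determinations only; this particular Ticket value decodes identically


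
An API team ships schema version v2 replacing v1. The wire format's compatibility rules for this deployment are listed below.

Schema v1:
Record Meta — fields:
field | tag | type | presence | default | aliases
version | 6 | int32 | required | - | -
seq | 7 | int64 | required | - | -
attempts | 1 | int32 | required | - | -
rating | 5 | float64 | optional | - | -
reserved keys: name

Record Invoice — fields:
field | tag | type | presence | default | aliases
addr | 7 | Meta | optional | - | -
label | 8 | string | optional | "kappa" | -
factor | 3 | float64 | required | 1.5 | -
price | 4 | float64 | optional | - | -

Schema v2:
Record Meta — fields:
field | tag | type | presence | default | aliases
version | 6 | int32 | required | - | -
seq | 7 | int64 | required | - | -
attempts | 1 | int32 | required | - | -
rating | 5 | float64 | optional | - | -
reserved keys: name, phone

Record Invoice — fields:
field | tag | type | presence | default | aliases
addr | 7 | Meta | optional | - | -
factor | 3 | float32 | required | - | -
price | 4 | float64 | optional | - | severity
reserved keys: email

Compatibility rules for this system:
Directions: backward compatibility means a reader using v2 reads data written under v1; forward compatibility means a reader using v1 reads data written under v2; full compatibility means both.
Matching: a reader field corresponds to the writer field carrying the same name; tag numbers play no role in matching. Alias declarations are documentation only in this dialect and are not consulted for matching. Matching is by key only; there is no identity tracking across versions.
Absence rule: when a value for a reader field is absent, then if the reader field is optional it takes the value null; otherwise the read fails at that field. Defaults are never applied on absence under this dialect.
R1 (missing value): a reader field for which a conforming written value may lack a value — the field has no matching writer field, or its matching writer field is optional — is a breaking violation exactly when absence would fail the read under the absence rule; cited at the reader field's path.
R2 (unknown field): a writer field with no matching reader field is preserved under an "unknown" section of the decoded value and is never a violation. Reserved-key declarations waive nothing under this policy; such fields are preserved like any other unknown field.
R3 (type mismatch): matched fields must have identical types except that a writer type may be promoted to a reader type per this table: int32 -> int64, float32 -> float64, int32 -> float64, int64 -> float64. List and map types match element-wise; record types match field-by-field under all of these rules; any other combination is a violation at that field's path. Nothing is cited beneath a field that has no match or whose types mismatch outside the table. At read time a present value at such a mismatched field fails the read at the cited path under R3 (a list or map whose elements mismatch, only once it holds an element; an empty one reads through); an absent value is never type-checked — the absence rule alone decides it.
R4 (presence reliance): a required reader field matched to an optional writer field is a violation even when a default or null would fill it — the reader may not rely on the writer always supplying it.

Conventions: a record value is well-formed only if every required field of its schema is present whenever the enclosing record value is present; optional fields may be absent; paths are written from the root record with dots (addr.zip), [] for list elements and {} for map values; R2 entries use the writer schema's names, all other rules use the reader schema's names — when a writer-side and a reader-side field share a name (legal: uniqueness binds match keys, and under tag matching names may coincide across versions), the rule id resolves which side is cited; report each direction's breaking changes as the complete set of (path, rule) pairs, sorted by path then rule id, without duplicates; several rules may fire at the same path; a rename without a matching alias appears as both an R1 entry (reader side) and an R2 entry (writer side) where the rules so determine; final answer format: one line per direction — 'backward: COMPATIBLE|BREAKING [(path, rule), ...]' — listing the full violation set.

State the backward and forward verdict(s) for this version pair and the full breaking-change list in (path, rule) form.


backward: BREAKING [(factor, R3)]; forward: COMPATIBLE []

in Invoice below, arrows point writer -> reader
backward for Invoice (reader v2, writer v1):
  addr: Meta -> Meta, writer optional; from addr
  factor: float64 -> float32, writer required; from factor
  price: float64 -> float64, writer optional; from price
  leftover writer field: label
  addr.version: int32 -> int32, writer required; from addr.version
  addr.seq: int64 -> int64, writer required; from addr.seq
  addr.attempts: int32 -> int32, writer required; from addr.attempts
  addr.rating: float64 -> float64, writer optional; from addr.rating
  breaking: (factor, R3)
  => backward: BREAKING (1)
forward for Invoice (reader v1, writer v2):
  addr: Meta -> Meta, writer optional; from addr
  label: no writer-side match
  factor: float32 -> float64, writer required; from factor
  price: float64 -> float64, writer optional; from price
  addr.version: int32 -> int32, writer required; from addr.version
  addr.seq: int64 -> int64, writer required; from addr.seq
  addr.attempts: int32 -> int32, writer required; from addr.attempts
  addr.rating: float64 -> float64, writer optional; from addr.rating
  => no violations; forward on Invoice: COMPATIBLE
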